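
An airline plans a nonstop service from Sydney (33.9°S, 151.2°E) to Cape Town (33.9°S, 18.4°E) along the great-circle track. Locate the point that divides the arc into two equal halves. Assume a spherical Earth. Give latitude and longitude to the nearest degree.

From cos δ = sin φ₁ sin φ₂ + cos φ₁ cos φ₂ cos Δλ, the central angle is δ ≈ 1.728 rad (99.0°).
Interpolate at f = 1/2 with slerp weights a = sin((1−f)δ)/sin δ ≈ 0.770, b = sin(fδ)/sin δ ≈ 0.770.
p = a·p₁ + b·p₂ ≈ (0.046, 0.510, -0.859); φ = arcsin(p_z) ≈ -59.21°, λ = atan2(p_y, p_x) ≈ 84.80°.

≈ (59°S, 85°E)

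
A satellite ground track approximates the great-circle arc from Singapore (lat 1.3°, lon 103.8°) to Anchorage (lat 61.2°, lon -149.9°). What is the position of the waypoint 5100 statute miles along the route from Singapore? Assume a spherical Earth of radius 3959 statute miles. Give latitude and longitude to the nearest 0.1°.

≈ lat 58.9°, lon 163.7°

Write both endpoints as unit vectors p₁, p₂ with components (cos φ cos λ, cos φ sin λ, sin φ).
The central angle between the endpoints is δ = arccos(p₁·p₂) ≈ 1.686 rad (96.6°). The total great-circle distance is δ·R ≈ 1.686 × 3959 ≈ 6676 mi, so the target fraction is f = 5100/6676 ≈ 0.764.
Interpolate at f ≈ 0.764 with slerp weights a = sin((1−f)δ)/sin δ ≈ 0.390, b = sin(fδ)/sin δ ≈ 0.967.
p = a·p₁ + b·p₂ ≈ (-0.496, 0.145, 0.856); φ = arcsin(p_z) ≈ 58.88°, λ = atan2(p_y, p_x) ≈ 163.67°.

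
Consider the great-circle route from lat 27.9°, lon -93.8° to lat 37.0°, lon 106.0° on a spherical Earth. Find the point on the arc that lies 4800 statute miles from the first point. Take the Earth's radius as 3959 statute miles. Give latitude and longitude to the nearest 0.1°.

≈ lat 72.8°, lon 154.5°

Write both endpoints as unit vectors p₁, p₂ with components (cos φ cos λ, cos φ sin λ, sin φ).
The central angle between the endpoints is δ = arccos(p₁·p₂) ≈ 1.963 rad (112.5°). The total great-circle distance is δ·R ≈ 1.963 × 3959 ≈ 7773 mi, so the target fraction is f = 4800/7773 ≈ 0.618.
Interpolate at f ≈ 0.618 with slerp weights a = sin((1−f)δ)/sin δ ≈ 0.738, b = sin(fδ)/sin δ ≈ 1.014.
p = a·p₁ + b·p₂ ≈ (-0.266, 0.127, 0.955); φ = arcsin(p_z) ≈ 72.84°, λ = atan2(p_y, p_x) ≈ 154.52°.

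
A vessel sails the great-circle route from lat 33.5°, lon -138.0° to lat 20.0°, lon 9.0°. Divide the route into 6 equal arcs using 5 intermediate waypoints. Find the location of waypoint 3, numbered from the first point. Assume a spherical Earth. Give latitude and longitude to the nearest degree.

Write both endpoints as unit vectors p₁, p₂ with components (cos φ cos λ, cos φ sin λ, sin φ).
The central angle between the endpoints is δ = arccos(p₁·p₂) ≈ 2.058 rad (117.9°).
Interpolate at f = 3/6 with slerp weights a = sin((1−f)δ)/sin δ ≈ 0.970, b = sin(fδ)/sin δ ≈ 0.970.
p = a·p₁ + b·p₂ ≈ (0.299, -0.399, 0.867); φ = arcsin(p_z) ≈ 60.11°, λ = atan2(p_y, p_x) ≈ -53.11°.

≈ lat 60°, lon -53°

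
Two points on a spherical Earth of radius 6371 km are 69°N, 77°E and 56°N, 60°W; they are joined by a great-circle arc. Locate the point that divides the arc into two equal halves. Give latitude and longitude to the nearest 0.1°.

≈ 77.7°N, 20.6°W

Convert each endpoint to a unit vector on the sphere (x = cos φ cos λ, y = cos φ sin λ, z = sin φ).
The central angle between the endpoints is δ = arccos(p₁·p₂) ≈ 0.893 rad (51.1°).
Interpolate at f = 1/2 with slerp weights a = sin((1−f)δ)/sin δ ≈ 0.554, b = sin(fδ)/sin δ ≈ 0.554.
p = a·p₁ + b·p₂ ≈ (0.200, -0.075, 0.977); φ = arcsin(p_z) ≈ 77.69°, λ = atan2(p_y, p_x) ≈ -20.56°.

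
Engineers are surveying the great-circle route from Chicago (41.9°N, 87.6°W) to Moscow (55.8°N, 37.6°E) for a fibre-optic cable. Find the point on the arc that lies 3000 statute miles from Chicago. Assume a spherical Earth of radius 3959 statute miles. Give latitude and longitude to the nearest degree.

≈ 69°N, 20°W

From cos δ = sin φ₁ sin φ₂ + cos φ₁ cos φ₂ cos Δλ, the central angle is δ ≈ 1.254 rad (71.9°). The total great-circle distance is δ·R ≈ 1.254 × 3959 ≈ 4966 mi, so the target fraction is f = 3000/4966 ≈ 0.604.
Interpolate at f ≈ 0.604 with slerp weights a = sin((1−f)δ)/sin δ ≈ 0.501, b = sin(fδ)/sin δ ≈ 0.723.
p = a·p₁ + b·p₂ ≈ (0.338, -0.125, 0.933); φ = arcsin(p_z) ≈ 68.90°, λ = atan2(p_y, p_x) ≈ -20.28°.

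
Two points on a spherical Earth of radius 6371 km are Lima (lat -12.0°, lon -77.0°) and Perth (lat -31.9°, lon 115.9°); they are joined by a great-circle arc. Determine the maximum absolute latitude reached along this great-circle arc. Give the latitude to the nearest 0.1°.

≈ -75.0°

The great circle lies in the plane with unit normal n̂ = (p₁ × p₂)/|p₁ × p₂|.
Here n̂_z ≈ -0.259; the vertex latitude is φ_max = arccos|n̂_z| ≈ 75.0°.
Check via Clairaut: cos φ_max = |cos φ₁| · sin C = cos(12.0°)·sin(164.6°) ≈ 0.259, again giving ≈ 75.0°.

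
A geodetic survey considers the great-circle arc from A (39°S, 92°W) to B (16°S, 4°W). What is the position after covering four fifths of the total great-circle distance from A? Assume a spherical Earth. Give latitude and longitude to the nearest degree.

≈ (25°S, 18°W)

The haversine formula gives a central angle δ ≈ 1.370 rad (78.5°) between the endpoints.
Interpolate at f = 4/5 with slerp weights a = sin((1−f)δ)/sin δ ≈ 0.276, b = sin(fδ)/sin δ ≈ 0.908.
p = a·p₁ + b·p₂ ≈ (0.863, -0.275, -0.424); φ = arcsin(p_z) ≈ -25.08°, λ = atan2(p_y, p_x) ≈ -17.70°.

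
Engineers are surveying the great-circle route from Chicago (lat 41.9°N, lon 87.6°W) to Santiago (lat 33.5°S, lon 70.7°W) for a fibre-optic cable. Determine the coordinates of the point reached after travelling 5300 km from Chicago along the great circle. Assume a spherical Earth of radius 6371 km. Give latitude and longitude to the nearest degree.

The haversine formula gives a central angle δ ≈ 1.344 rad (77.0°) between the endpoints. The total great-circle distance is δ·R ≈ 1.344 × 6371 ≈ 8560 km, so the target fraction is f = 5300/8560 ≈ 0.619.
Interpolate at f ≈ 0.619 with slerp weights a = sin((1−f)δ)/sin δ ≈ 0.503, b = sin(fδ)/sin δ ≈ 0.759.
p = a·p₁ + b·p₂ ≈ (0.225, -0.971, -0.083); φ = arcsin(p_z) ≈ -4.77°, λ = atan2(p_y, p_x) ≈ -76.96°.

≈ lat 5°S, lon 77°W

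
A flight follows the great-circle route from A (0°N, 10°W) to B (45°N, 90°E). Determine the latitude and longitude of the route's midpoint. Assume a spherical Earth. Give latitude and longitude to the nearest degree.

≈ (32°N, 28°E)

Convert each endpoint to a unit vector on the sphere (x = cos φ cos λ, y = cos φ sin λ, z = sin φ).
The central angle between the endpoints is δ = arccos(p₁·p₂) ≈ 1.694 rad (97.1°).
Interpolate at f = 1/2 with slerp weights a = sin((1−f)δ)/sin δ ≈ 0.755, b = sin(fδ)/sin δ ≈ 0.755.
p = a·p₁ + b·p₂ ≈ (0.744, 0.403, 0.534); φ = arcsin(p_z) ≈ 32.27°, λ = atan2(p_y, p_x) ≈ 28.44°.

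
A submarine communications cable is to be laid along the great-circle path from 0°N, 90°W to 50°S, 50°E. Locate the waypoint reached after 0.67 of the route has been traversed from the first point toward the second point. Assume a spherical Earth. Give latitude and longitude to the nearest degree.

≈ 60°S, 20°W

The haversine formula gives a central angle δ ≈ 2.086 rad (119.5°) between the endpoints.
Interpolate at f = 0.67 with slerp weights a = sin((1−f)δ)/sin δ ≈ 0.730, b = sin(fδ)/sin δ ≈ 1.132.
p = a·p₁ + b·p₂ ≈ (0.468, -0.173, -0.867); φ = arcsin(p_z) ≈ -60.10°, λ = atan2(p_y, p_x) ≈ -20.25°.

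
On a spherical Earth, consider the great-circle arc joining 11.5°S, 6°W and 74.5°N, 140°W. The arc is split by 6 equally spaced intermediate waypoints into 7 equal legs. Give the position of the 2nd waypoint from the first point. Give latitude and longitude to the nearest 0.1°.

≈ 19.8°N, 12.7°W

Write both endpoints as unit vectors p₁, p₂ with components (cos φ cos λ, cos φ sin λ, sin φ).
The central angle between the endpoints is δ = arccos(p₁·p₂) ≈ 1.954 rad (112.0°).
Interpolate at f = 2/7 with slerp weights a = sin((1−f)δ)/sin δ ≈ 1.062, b = sin(fδ)/sin δ ≈ 0.571.
p = a·p₁ + b·p₂ ≈ (0.918, -0.207, 0.339); φ = arcsin(p_z) ≈ 19.80°, λ = atan2(p_y, p_x) ≈ -12.70°.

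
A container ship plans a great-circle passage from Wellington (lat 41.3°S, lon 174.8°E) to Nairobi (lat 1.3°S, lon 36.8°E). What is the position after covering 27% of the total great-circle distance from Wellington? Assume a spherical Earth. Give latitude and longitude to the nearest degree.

Convert each endpoint to a unit vector on the sphere (x = cos φ cos λ, y = cos φ sin λ, z = sin φ).
The central angle between the endpoints is δ = arccos(p₁·p₂) ≈ 2.145 rad (122.9°).
Interpolate at f = 0.27 with slerp weights a = sin((1−f)δ)/sin δ ≈ 1.191, b = sin(fδ)/sin δ ≈ 0.652.
p = a·p₁ + b·p₂ ≈ (-0.369, 0.471, -0.801); φ = arcsin(p_z) ≈ -53.21°, λ = atan2(p_y, p_x) ≈ 128.07°.

≈ lat 53°S, lon 128°E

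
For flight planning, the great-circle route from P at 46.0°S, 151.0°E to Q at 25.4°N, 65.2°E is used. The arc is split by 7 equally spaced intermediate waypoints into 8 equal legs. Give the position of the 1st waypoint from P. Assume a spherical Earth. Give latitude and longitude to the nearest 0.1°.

≈ 40.1°S, 134.9°E

Convert each endpoint to a unit vector on the sphere (x = cos φ cos λ, y = cos φ sin λ, z = sin φ).
The central angle between the endpoints is δ = arccos(p₁·p₂) ≈ 1.837 rad (105.2°).
Interpolate at f = 1/8 with slerp weights a = sin((1−f)δ)/sin δ ≈ 1.036, b = sin(fδ)/sin δ ≈ 0.236.
p = a·p₁ + b·p₂ ≈ (-0.540, 0.542, -0.644); φ = arcsin(p_z) ≈ -40.08°, λ = atan2(p_y, p_x) ≈ 134.88°.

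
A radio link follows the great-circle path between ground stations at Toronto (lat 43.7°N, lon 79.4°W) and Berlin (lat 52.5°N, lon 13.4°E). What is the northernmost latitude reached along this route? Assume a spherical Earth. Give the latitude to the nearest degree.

≈ 59°N

The great circle lies in the plane with unit normal n̂ = (p₁ × p₂)/|p₁ × p₂|.
Here n̂_z ≈ +0.517; the vertex latitude is φ_max = arccos|n̂_z| ≈ 58.9°.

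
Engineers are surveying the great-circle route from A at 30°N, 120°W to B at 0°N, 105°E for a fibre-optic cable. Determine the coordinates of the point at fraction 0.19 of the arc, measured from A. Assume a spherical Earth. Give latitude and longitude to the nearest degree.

≈ 38°N, 148°W

The haversine formula gives a central angle δ ≈ 2.230 rad (127.8°) between the endpoints.
Interpolate at f = 0.19 with slerp weights a = sin((1−f)δ)/sin δ ≈ 1.230, b = sin(fδ)/sin δ ≈ 0.520.
p = a·p₁ + b·p₂ ≈ (-0.667, -0.420, 0.615); φ = arcsin(p_z) ≈ 37.95°, λ = atan2(p_y, p_x) ≈ -147.80°.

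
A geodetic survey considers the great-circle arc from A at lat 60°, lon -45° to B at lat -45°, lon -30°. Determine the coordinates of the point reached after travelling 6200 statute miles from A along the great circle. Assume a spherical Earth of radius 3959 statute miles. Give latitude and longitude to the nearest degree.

Write both endpoints as unit vectors p₁, p₂ with components (cos φ cos λ, cos φ sin λ, sin φ).
The central angle between the endpoints is δ = arccos(p₁·p₂) ≈ 1.845 rad (105.7°). The total great-circle distance is δ·R ≈ 1.845 × 3959 ≈ 7305 mi, so the target fraction is f = 6200/7305 ≈ 0.849.
Interpolate at f ≈ 0.849 with slerp weights a = sin((1−f)δ)/sin δ ≈ 0.286, b = sin(fδ)/sin δ ≈ 1.039.
p = a·p₁ + b·p₂ ≈ (0.737, -0.468, -0.487); φ = arcsin(p_z) ≈ -29.13°, λ = atan2(p_y, p_x) ≈ -32.43°.

≈ lat -29°, lon -32°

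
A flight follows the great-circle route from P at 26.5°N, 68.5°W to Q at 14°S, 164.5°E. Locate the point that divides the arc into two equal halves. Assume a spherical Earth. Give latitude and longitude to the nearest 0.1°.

Write both endpoints as unit vectors p₁, p₂ with components (cos φ cos λ, cos φ sin λ, sin φ).
The central angle between the endpoints is δ = arccos(p₁·p₂) ≈ 2.253 rad (129.1°).
Interpolate at f = 1/2 with slerp weights a = sin((1−f)δ)/sin δ ≈ 1.163, b = sin(fδ)/sin δ ≈ 1.163.
p = a·p₁ + b·p₂ ≈ (-0.706, -0.667, 0.238); φ = arcsin(p_z) ≈ 13.75°, λ = atan2(p_y, p_x) ≈ -136.63°.

≈ 13.7°N, 136.6°W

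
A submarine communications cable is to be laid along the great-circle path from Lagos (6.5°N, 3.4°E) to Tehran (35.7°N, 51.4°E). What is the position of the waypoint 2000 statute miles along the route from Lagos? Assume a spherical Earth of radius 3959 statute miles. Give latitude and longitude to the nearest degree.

Convert each endpoint to a unit vector on the sphere (x = cos φ cos λ, y = cos φ sin λ, z = sin φ).
The central angle between the endpoints is δ = arccos(p₁·p₂) ≈ 0.920 rad (52.7°). The total great-circle distance is δ·R ≈ 0.920 × 3959 ≈ 3642 mi, so the target fraction is f = 2000/3642 ≈ 0.549.
Interpolate at f ≈ 0.549 with slerp weights a = sin((1−f)δ)/sin δ ≈ 0.506, b = sin(fδ)/sin δ ≈ 0.608.
p = a·p₁ + b·p₂ ≈ (0.811, 0.416, 0.412); φ = arcsin(p_z) ≈ 24.35°, λ = atan2(p_y, p_x) ≈ 27.17°.

≈ 24°N, 27°E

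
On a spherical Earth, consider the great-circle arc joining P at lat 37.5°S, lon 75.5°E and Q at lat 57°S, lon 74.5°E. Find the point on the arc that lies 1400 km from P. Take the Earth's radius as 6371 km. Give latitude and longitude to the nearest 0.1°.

≈ lat 50.1°S, lon 74.9°E

From cos δ = sin φ₁ sin φ₂ + cos φ₁ cos φ₂ cos Δλ, the central angle is δ ≈ 0.341 rad (19.5°). The total great-circle distance is δ·R ≈ 0.341 × 6371 ≈ 2170 km, so the target fraction is f = 1400/2170 ≈ 0.645.
Interpolate at f ≈ 0.645 with slerp weights a = sin((1−f)δ)/sin δ ≈ 0.361, b = sin(fδ)/sin δ ≈ 0.653.
p = a·p₁ + b·p₂ ≈ (0.167, 0.620, -0.767); φ = arcsin(p_z) ≈ -50.08°, λ = atan2(p_y, p_x) ≈ 74.95°.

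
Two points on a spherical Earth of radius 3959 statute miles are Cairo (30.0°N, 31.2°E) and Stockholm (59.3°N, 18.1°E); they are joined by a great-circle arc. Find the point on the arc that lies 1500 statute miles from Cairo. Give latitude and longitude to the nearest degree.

≈ 51°N, 24°E

Convert each endpoint to a unit vector on the sphere (x = cos φ cos λ, y = cos φ sin λ, z = sin φ).
The central angle between the endpoints is δ = arccos(p₁·p₂) ≈ 0.534 rad (30.6°). The total great-circle distance is δ·R ≈ 0.534 × 3959 ≈ 2116 mi, so the target fraction is f = 1500/2116 ≈ 0.709.
Interpolate at f ≈ 0.709 with slerp weights a = sin((1−f)δ)/sin δ ≈ 0.304, b = sin(fδ)/sin δ ≈ 0.726.
p = a·p₁ + b·p₂ ≈ (0.578, 0.252, 0.776); φ = arcsin(p_z) ≈ 50.94°, λ = atan2(p_y, p_x) ≈ 23.54°.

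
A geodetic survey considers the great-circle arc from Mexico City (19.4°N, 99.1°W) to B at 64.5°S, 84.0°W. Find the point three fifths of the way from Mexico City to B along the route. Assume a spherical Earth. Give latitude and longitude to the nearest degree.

Convert each endpoint to a unit vector on the sphere (x = cos φ cos λ, y = cos φ sin λ, z = sin φ).
The central angle between the endpoints is δ = arccos(p₁·p₂) ≈ 1.478 rad (84.7°).
Interpolate at f = 3/5 with slerp weights a = sin((1−f)δ)/sin δ ≈ 0.560, b = sin(fδ)/sin δ ≈ 0.779.
p = a·p₁ + b·p₂ ≈ (-0.048, -0.855, -0.517); φ = arcsin(p_z) ≈ -31.11°, λ = atan2(p_y, p_x) ≈ -93.25°.

≈ 31°S, 93°W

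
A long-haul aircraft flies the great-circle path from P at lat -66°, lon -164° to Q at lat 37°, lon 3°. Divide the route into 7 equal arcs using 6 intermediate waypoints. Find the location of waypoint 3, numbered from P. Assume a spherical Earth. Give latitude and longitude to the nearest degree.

The haversine formula gives a central angle δ ≈ 2.619 rad (150.0°) between the endpoints.
Interpolate at f = 3/7 with slerp weights a = sin((1−f)δ)/sin δ ≈ 1.996, b = sin(fδ)/sin δ ≈ 1.804.
p = a·p₁ + b·p₂ ≈ (0.658, -0.148, -0.738); φ = arcsin(p_z) ≈ -47.57°, λ = atan2(p_y, p_x) ≈ -12.71°.

≈ lat -48°, lon -13°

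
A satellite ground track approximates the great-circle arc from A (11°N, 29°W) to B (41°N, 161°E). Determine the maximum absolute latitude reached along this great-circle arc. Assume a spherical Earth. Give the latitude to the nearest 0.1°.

The great circle lies in the plane with unit normal n̂ = (p₁ × p₂)/|p₁ × p₂|.
Here n̂_z ≈ -0.161; the vertex latitude is φ_max = arccos|n̂_z| ≈ 80.7°.

≈ 80.7°N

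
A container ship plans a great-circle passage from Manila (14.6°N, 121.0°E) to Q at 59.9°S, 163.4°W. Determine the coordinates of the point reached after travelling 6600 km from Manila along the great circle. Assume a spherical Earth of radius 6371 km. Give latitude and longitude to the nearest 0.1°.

From cos δ = sin φ₁ sin φ₂ + cos φ₁ cos φ₂ cos Δλ, the central angle is δ ≈ 1.668 rad (95.6°). The total great-circle distance is δ·R ≈ 1.668 × 6371 ≈ 10629 km, so the target fraction is f = 6600/10629 ≈ 0.621.
Interpolate at f ≈ 0.621 with slerp weights a = sin((1−f)δ)/sin δ ≈ 0.594, b = sin(fδ)/sin δ ≈ 0.864.
p = a·p₁ + b·p₂ ≈ (-0.711, 0.369, -0.598); φ = arcsin(p_z) ≈ -36.74°, λ = atan2(p_y, p_x) ≈ 152.60°.

≈ 36.7°S, 152.6°E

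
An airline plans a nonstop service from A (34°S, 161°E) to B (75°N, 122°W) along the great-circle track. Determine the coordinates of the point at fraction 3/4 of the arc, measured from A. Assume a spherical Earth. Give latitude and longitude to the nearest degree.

≈ (52°N, 171°W)

Convert each endpoint to a unit vector on the sphere (x = cos φ cos λ, y = cos φ sin λ, z = sin φ).
The central angle between the endpoints is δ = arccos(p₁·p₂) ≈ 2.085 rad (119.5°).
Interpolate at f = 3/4 with slerp weights a = sin((1−f)δ)/sin δ ≈ 0.572, b = sin(fδ)/sin δ ≈ 1.149.
p = a·p₁ + b·p₂ ≈ (-0.606, -0.098, 0.790); φ = arcsin(p_z) ≈ 52.14°, λ = atan2(p_y, p_x) ≈ -170.84°.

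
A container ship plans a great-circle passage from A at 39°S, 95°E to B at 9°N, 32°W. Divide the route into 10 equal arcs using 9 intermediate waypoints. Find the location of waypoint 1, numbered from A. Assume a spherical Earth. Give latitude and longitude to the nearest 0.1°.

≈ 41.7°S, 79.1°E

Write both endpoints as unit vectors p₁, p₂ with components (cos φ cos λ, cos φ sin λ, sin φ).
The central angle between the endpoints is δ = arccos(p₁·p₂) ≈ 2.166 rad (124.1°).
Interpolate at f = 1/10 with slerp weights a = sin((1−f)δ)/sin δ ≈ 1.122, b = sin(fδ)/sin δ ≈ 0.259.
p = a·p₁ + b·p₂ ≈ (0.141, 0.733, -0.666); φ = arcsin(p_z) ≈ -41.72°, λ = atan2(p_y, p_x) ≈ 79.09°.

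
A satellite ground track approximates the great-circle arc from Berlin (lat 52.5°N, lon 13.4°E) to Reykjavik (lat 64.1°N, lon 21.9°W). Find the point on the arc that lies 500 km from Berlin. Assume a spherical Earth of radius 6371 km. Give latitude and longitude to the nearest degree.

The haversine formula gives a central angle δ ≈ 0.375 rad (21.5°) between the endpoints. The total great-circle distance is δ·R ≈ 0.375 × 6371 ≈ 2386 km, so the target fraction is f = 500/2386 ≈ 0.210.
Interpolate at f ≈ 0.210 with slerp weights a = sin((1−f)δ)/sin δ ≈ 0.797, b = sin(fδ)/sin δ ≈ 0.214.
p = a·p₁ + b·p₂ ≈ (0.559, 0.078, 0.825); φ = arcsin(p_z) ≈ 55.63°, λ = atan2(p_y, p_x) ≈ 7.90°.

≈ lat 56°N, lon 8°E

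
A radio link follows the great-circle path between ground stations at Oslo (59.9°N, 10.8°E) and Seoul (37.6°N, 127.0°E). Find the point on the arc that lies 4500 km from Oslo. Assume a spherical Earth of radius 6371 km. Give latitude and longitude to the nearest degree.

≈ (60°N, 99°E)

Convert each endpoint to a unit vector on the sphere (x = cos φ cos λ, y = cos φ sin λ, z = sin φ).
The central angle between the endpoints is δ = arccos(p₁·p₂) ≈ 1.211 rad (69.4°). The total great-circle distance is δ·R ≈ 1.211 × 6371 ≈ 7713 km, so the target fraction is f = 4500/7713 ≈ 0.583.
Interpolate at f ≈ 0.583 with slerp weights a = sin((1−f)δ)/sin δ ≈ 0.516, b = sin(fδ)/sin δ ≈ 0.694.
p = a·p₁ + b·p₂ ≈ (-0.076, 0.487, 0.870); φ = arcsin(p_z) ≈ 60.44°, λ = atan2(p_y, p_x) ≈ 98.90°.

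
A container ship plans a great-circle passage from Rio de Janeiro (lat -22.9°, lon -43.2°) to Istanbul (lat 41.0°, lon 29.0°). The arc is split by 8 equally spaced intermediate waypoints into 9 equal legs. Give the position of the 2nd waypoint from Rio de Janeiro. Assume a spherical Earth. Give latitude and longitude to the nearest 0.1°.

Write both endpoints as unit vectors p₁, p₂ with components (cos φ cos λ, cos φ sin λ, sin φ).
The central angle between the endpoints is δ = arccos(p₁·p₂) ≈ 1.614 rad (92.5°).
Interpolate at f = 2/9 with slerp weights a = sin((1−f)δ)/sin δ ≈ 0.951, b = sin(fδ)/sin δ ≈ 0.351.
p = a·p₁ + b·p₂ ≈ (0.871, -0.471, -0.140); φ = arcsin(p_z) ≈ -8.03°, λ = atan2(p_y, p_x) ≈ -28.43°.

≈ lat -8.0°, lon -28.4°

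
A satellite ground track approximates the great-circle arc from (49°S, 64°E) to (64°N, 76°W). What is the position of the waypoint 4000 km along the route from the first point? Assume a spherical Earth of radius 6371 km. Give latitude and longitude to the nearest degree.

≈ (18°S, 41°E)

Convert each endpoint to a unit vector on the sphere (x = cos φ cos λ, y = cos φ sin λ, z = sin φ).
The central angle between the endpoints is δ = arccos(p₁·p₂) ≈ 2.687 rad (154.0°). The total great-circle distance is δ·R ≈ 2.687 × 6371 ≈ 17122 km, so the target fraction is f = 4000/17122 ≈ 0.234.
Interpolate at f ≈ 0.234 with slerp weights a = sin((1−f)δ)/sin δ ≈ 2.013, b = sin(fδ)/sin δ ≈ 1.339.
p = a·p₁ + b·p₂ ≈ (0.721, 0.617, -0.315); φ = arcsin(p_z) ≈ -18.39°, λ = atan2(p_y, p_x) ≈ 40.57°.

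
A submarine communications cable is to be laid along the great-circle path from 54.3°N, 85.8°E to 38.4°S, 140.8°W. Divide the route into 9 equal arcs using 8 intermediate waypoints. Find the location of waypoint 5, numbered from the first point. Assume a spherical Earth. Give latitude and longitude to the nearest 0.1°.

≈ 12.0°N, 176.3°E

Write both endpoints as unit vectors p₁, p₂ with components (cos φ cos λ, cos φ sin λ, sin φ).
The central angle between the endpoints is δ = arccos(p₁·p₂) ≈ 2.530 rad (144.9°).
Interpolate at f = 5/9 with slerp weights a = sin((1−f)δ)/sin δ ≈ 1.571, b = sin(fδ)/sin δ ≈ 1.717.
p = a·p₁ + b·p₂ ≈ (-0.976, 0.063, 0.209); φ = arcsin(p_z) ≈ 12.04°, λ = atan2(p_y, p_x) ≈ 176.29°.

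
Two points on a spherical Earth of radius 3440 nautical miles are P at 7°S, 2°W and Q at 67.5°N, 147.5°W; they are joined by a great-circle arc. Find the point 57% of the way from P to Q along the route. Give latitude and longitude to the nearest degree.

Convert each endpoint to a unit vector on the sphere (x = cos φ cos λ, y = cos φ sin λ, z = sin φ).
The central angle between the endpoints is δ = arccos(p₁·p₂) ≈ 2.010 rad (115.2°).
Interpolate at f = 0.57 with slerp weights a = sin((1−f)δ)/sin δ ≈ 0.841, b = sin(fδ)/sin δ ≈ 1.007.
p = a·p₁ + b·p₂ ≈ (0.509, -0.236, 0.828); φ = arcsin(p_z) ≈ 55.87°, λ = atan2(p_y, p_x) ≈ -24.89°.

≈ 56°N, 25°W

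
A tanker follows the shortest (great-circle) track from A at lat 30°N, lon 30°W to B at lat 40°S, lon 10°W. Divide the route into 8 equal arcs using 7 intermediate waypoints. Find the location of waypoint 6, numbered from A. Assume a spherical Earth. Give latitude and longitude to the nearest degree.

≈ lat 23°S, lon 16°W

From cos δ = sin φ₁ sin φ₂ + cos φ₁ cos φ₂ cos Δλ, the central angle is δ ≈ 1.264 rad (72.4°).
Interpolate at f = 6/8 with slerp weights a = sin((1−f)δ)/sin δ ≈ 0.326, b = sin(fδ)/sin δ ≈ 0.852.
p = a·p₁ + b·p₂ ≈ (0.887, -0.254, -0.385); φ = arcsin(p_z) ≈ -22.62°, λ = atan2(p_y, p_x) ≈ -16.00°.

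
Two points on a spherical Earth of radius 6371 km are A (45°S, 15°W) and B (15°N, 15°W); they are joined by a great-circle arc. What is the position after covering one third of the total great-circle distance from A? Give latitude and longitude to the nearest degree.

Write both endpoints as unit vectors p₁, p₂ with components (cos φ cos λ, cos φ sin λ, sin φ).
The central angle between the endpoints is δ = arccos(p₁·p₂) ≈ 1.047 rad (60.0°).
Interpolate at f = 1/3 with slerp weights a = sin((1−f)δ)/sin δ ≈ 0.742, b = sin(fδ)/sin δ ≈ 0.395.
p = a·p₁ + b·p₂ ≈ (0.875, -0.235, -0.423); φ = arcsin(p_z) ≈ -25.00°, λ = atan2(p_y, p_x) ≈ -15.00°.

≈ (25°S, 15°W)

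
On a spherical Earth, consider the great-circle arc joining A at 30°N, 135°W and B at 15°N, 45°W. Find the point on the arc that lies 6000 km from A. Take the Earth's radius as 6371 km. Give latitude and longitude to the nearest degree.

From cos δ = sin φ₁ sin φ₂ + cos φ₁ cos φ₂ cos Δλ, the central angle is δ ≈ 1.441 rad (82.6°). The total great-circle distance is δ·R ≈ 1.441 × 6371 ≈ 9181 km, so the target fraction is f = 6000/9181 ≈ 0.654.
Interpolate at f ≈ 0.654 with slerp weights a = sin((1−f)δ)/sin δ ≈ 0.483, b = sin(fδ)/sin δ ≈ 0.815.
p = a·p₁ + b·p₂ ≈ (0.261, -0.853, 0.452); φ = arcsin(p_z) ≈ 26.90°, λ = atan2(p_y, p_x) ≈ -72.96°.

≈ 27°N, 73°W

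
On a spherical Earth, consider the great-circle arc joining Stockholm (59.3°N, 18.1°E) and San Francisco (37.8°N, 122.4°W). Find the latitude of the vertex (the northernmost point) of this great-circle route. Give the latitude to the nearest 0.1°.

≈ 74.8°N

The great circle lies in the plane with unit normal n̂ = (p₁ × p₂)/|p₁ × p₂|.
Here n̂_z ≈ -0.263; the vertex latitude is φ_max = arccos|n̂_z| ≈ 74.8°.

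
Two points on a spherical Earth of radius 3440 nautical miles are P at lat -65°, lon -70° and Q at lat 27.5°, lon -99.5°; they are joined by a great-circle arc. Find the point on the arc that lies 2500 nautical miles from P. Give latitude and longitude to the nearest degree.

The haversine formula gives a central angle δ ≈ 1.663 rad (95.3°) between the endpoints. The total great-circle distance is δ·R ≈ 1.663 × 3440 ≈ 5721 nmi, so the target fraction is f = 2500/5721 ≈ 0.437.
Interpolate at f ≈ 0.437 with slerp weights a = sin((1−f)δ)/sin δ ≈ 0.809, b = sin(fδ)/sin δ ≈ 0.667.
p = a·p₁ + b·p₂ ≈ (0.019, -0.905, -0.425); φ = arcsin(p_z) ≈ -25.15°, λ = atan2(p_y, p_x) ≈ -88.78°.

≈ lat -25°, lon -89°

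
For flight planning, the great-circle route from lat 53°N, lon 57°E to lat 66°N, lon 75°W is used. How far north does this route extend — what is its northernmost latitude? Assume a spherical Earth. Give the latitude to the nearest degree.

≈ 77°N

The great circle lies in the plane with unit normal n̂ = (p₁ × p₂)/|p₁ × p₂|.
Here n̂_z ≈ -0.221; the vertex latitude is φ_max = arccos|n̂_z| ≈ 77.3°.
Check via Clairaut: cos φ_max = |cos φ₁| · sin C = cos(53.0°)·sin(21.5°) ≈ 0.221, again giving ≈ 77.3°.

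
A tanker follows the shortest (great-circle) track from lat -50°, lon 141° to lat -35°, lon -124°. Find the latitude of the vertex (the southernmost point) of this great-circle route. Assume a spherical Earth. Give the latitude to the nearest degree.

The great circle lies in the plane with unit normal n̂ = (p₁ × p₂)/|p₁ × p₂|.
Here n̂_z ≈ +0.571; the vertex latitude is φ_max = arccos|n̂_z| ≈ 55.2°.

≈ -55°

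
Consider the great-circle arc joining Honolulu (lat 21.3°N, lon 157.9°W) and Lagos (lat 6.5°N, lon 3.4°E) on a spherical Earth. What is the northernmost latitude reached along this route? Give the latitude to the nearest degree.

≈ 57°N

The great circle lies in the plane with unit normal n̂ = (p₁ × p₂)/|p₁ × p₂|.
Here n̂_z ≈ +0.540; the vertex latitude is φ_max = arccos|n̂_z| ≈ 57.3°.
Check via Clairaut: cos φ_max = |cos φ₁| · sin C = cos(21.3°)·sin(35.5°) ≈ 0.540, again giving ≈ 57.3°.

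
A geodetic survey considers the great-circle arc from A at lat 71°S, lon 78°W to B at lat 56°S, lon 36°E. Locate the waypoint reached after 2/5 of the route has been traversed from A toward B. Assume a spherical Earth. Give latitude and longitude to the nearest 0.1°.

≈ lat 75.6°S, lon 14.2°W

The haversine formula gives a central angle δ ≈ 0.782 rad (44.8°) between the endpoints.
Interpolate at f = 2/5 with slerp weights a = sin((1−f)δ)/sin δ ≈ 0.642, b = sin(fδ)/sin δ ≈ 0.437.
p = a·p₁ + b·p₂ ≈ (0.241, -0.061, -0.969); φ = arcsin(p_z) ≈ -75.61°, λ = atan2(p_y, p_x) ≈ -14.16°.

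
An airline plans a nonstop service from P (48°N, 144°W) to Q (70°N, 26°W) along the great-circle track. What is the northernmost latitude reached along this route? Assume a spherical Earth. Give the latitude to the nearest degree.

≈ 75°N

The great circle lies in the plane with unit normal n̂ = (p₁ × p₂)/|p₁ × p₂|.
Here n̂_z ≈ +0.250; the vertex latitude is φ_max = arccos|n̂_z| ≈ 75.5°.
Check via Clairaut: cos φ_max = |cos φ₁| · sin C = cos(48.0°)·sin(22.0°) ≈ 0.250, again giving ≈ 75.5°.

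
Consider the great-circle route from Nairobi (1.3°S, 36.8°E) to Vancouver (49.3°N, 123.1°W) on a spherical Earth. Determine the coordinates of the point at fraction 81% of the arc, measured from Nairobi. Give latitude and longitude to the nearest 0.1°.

The haversine formula gives a central angle δ ≈ 2.252 rad (129.0°) between the endpoints.
Interpolate at f = 0.81 with slerp weights a = sin((1−f)δ)/sin δ ≈ 0.534, b = sin(fδ)/sin δ ≈ 1.246.
p = a·p₁ + b·p₂ ≈ (-0.016, -0.361, 0.932); φ = arcsin(p_z) ≈ 68.82°, λ = atan2(p_y, p_x) ≈ -92.58°.

≈ 68.8°N, 92.6°W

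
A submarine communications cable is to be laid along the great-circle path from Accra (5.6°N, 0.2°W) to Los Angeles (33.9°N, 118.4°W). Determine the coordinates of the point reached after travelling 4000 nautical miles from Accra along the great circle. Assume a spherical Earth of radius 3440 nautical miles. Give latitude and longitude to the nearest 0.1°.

≈ (37.9°N, 64.8°W)

The haversine formula gives a central angle δ ≈ 1.913 rad (109.6°) between the endpoints. The total great-circle distance is δ·R ≈ 1.913 × 3440 ≈ 6582 nmi, so the target fraction is f = 4000/6582 ≈ 0.608.
Interpolate at f ≈ 0.608 with slerp weights a = sin((1−f)δ)/sin δ ≈ 0.724, b = sin(fδ)/sin δ ≈ 0.975.
p = a·p₁ + b·p₂ ≈ (0.336, -0.714, 0.614); φ = arcsin(p_z) ≈ 37.89°, λ = atan2(p_y, p_x) ≈ -64.80°.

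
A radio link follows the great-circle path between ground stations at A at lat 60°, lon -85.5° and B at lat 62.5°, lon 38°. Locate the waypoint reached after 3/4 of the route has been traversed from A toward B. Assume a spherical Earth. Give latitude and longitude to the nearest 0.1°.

Write both endpoints as unit vectors p₁, p₂ with components (cos φ cos λ, cos φ sin λ, sin φ).
The central angle between the endpoints is δ = arccos(p₁·p₂) ≈ 0.875 rad (50.2°).
Interpolate at f = 3/4 with slerp weights a = sin((1−f)δ)/sin δ ≈ 0.283, b = sin(fδ)/sin δ ≈ 0.795.
p = a·p₁ + b·p₂ ≈ (0.300, 0.085, 0.950); φ = arcsin(p_z) ≈ 71.81°, λ = atan2(p_y, p_x) ≈ 15.81°.

≈ lat 71.8°, lon 15.8°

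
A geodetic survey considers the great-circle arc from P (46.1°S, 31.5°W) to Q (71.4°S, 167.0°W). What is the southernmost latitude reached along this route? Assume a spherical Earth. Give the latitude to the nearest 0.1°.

≈ 79.5°S

The great circle lies in the plane with unit normal n̂ = (p₁ × p₂)/|p₁ × p₂|.
Here n̂_z ≈ -0.182; the vertex latitude is φ_max = arccos|n̂_z| ≈ 79.5°.
Check via Clairaut: cos φ_max = |cos φ₁| · sin C = cos(46.1°)·sin(164.8°) ≈ 0.182, again giving ≈ 79.5°.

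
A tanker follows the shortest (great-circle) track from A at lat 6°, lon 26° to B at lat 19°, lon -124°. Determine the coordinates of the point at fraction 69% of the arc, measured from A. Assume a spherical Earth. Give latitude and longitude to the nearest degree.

Write both endpoints as unit vectors p₁, p₂ with components (cos φ cos λ, cos φ sin λ, sin φ).
The central angle between the endpoints is δ = arccos(p₁·p₂) ≈ 2.466 rad (141.3°).
Interpolate at f = 0.69 with slerp weights a = sin((1−f)δ)/sin δ ≈ 1.107, b = sin(fδ)/sin δ ≈ 1.585.
p = a·p₁ + b·p₂ ≈ (0.151, -0.760, 0.632); φ = arcsin(p_z) ≈ 39.19°, λ = atan2(p_y, p_x) ≈ -78.76°.

≈ lat 39°, lon -79°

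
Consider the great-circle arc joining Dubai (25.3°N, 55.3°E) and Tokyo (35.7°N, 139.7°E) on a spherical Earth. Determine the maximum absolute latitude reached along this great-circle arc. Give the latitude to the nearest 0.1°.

≈ 39.5°N

The great circle lies in the plane with unit normal n̂ = (p₁ × p₂)/|p₁ × p₂|.
Here n̂_z ≈ +0.772; the vertex latitude is φ_max = arccos|n̂_z| ≈ 39.5°.
Check via Clairaut: cos φ_max = |cos φ₁| · sin C = cos(25.3°)·sin(58.6°) ≈ 0.772, again giving ≈ 39.5°.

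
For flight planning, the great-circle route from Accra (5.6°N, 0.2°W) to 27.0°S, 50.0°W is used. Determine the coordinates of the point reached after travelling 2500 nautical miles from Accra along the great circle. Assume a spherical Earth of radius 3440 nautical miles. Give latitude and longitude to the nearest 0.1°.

Convert each endpoint to a unit vector on the sphere (x = cos φ cos λ, y = cos φ sin λ, z = sin φ).
The central angle between the endpoints is δ = arccos(p₁·p₂) ≈ 1.014 rad (58.1°). The total great-circle distance is δ·R ≈ 1.014 × 3440 ≈ 3490 nmi, so the target fraction is f = 2500/3490 ≈ 0.716.
Interpolate at f ≈ 0.716 with slerp weights a = sin((1−f)δ)/sin δ ≈ 0.334, b = sin(fδ)/sin δ ≈ 0.782.
p = a·p₁ + b·p₂ ≈ (0.781, -0.535, -0.323); φ = arcsin(p_z) ≈ -18.82°, λ = atan2(p_y, p_x) ≈ -34.43°.

≈ 18.8°S, 34.4°W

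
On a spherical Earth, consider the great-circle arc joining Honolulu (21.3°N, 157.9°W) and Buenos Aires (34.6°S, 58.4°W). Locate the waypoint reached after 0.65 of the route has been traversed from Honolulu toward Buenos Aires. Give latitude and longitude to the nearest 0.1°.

≈ (19.3°S, 98.2°W)

The haversine formula gives a central angle δ ≈ 1.910 rad (109.4°) between the endpoints.
Interpolate at f = 0.65 with slerp weights a = sin((1−f)δ)/sin δ ≈ 0.657, b = sin(fδ)/sin δ ≈ 1.004.
p = a·p₁ + b·p₂ ≈ (-0.135, -0.934, -0.331); φ = arcsin(p_z) ≈ -19.33°, λ = atan2(p_y, p_x) ≈ -98.20°.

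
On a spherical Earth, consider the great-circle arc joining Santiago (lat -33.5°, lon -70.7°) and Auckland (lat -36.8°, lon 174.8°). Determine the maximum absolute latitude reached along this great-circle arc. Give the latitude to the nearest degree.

≈ -53°

The great circle lies in the plane with unit normal n̂ = (p₁ × p₂)/|p₁ × p₂|.
Here n̂_z ≈ -0.608; the vertex latitude is φ_max = arccos|n̂_z| ≈ 52.5°.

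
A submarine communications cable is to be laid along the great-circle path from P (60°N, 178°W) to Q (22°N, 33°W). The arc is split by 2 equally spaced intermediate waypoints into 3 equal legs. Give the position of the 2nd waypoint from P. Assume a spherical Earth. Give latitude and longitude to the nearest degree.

≈ (51°N, 47°W)

Write both endpoints as unit vectors p₁, p₂ with components (cos φ cos λ, cos φ sin λ, sin φ).
The central angle between the endpoints is δ = arccos(p₁·p₂) ≈ 1.626 rad (93.2°).
Interpolate at f = 2/3 with slerp weights a = sin((1−f)δ)/sin δ ≈ 0.517, b = sin(fδ)/sin δ ≈ 0.885.
p = a·p₁ + b·p₂ ≈ (0.430, -0.456, 0.779); φ = arcsin(p_z) ≈ 51.18°, λ = atan2(p_y, p_x) ≈ -46.67°.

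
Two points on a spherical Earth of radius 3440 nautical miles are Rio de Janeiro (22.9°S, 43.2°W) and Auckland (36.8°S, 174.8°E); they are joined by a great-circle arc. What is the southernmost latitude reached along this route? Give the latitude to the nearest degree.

≈ 61°S

The great circle lies in the plane with unit normal n̂ = (p₁ × p₂)/|p₁ × p₂|.
Here n̂_z ≈ -0.484; the vertex latitude is φ_max = arccos|n̂_z| ≈ 61.0°.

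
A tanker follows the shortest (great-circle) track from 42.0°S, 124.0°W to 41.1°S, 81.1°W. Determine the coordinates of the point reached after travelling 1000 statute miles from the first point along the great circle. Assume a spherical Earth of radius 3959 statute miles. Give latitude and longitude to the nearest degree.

Convert each endpoint to a unit vector on the sphere (x = cos φ cos λ, y = cos φ sin λ, z = sin φ).
The central angle between the endpoints is δ = arccos(p₁·p₂) ≈ 0.555 rad (31.8°). The total great-circle distance is δ·R ≈ 0.555 × 3959 ≈ 2196 mi, so the target fraction is f = 1000/2196 ≈ 0.455.
Interpolate at f ≈ 0.455 with slerp weights a = sin((1−f)δ)/sin δ ≈ 0.565, b = sin(fδ)/sin δ ≈ 0.475.
p = a·p₁ + b·p₂ ≈ (-0.179, -0.701, -0.690); φ = arcsin(p_z) ≈ -43.62°, λ = atan2(p_y, p_x) ≈ -104.35°.

≈ 44°S, 104°W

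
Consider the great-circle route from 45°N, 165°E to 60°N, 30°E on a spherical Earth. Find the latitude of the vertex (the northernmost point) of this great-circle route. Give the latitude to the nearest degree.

The great circle lies in the plane with unit normal n̂ = (p₁ × p₂)/|p₁ × p₂|.
Here n̂_z ≈ -0.268; the vertex latitude is φ_max = arccos|n̂_z| ≈ 74.4°.
Check via Clairaut: cos φ_max = |cos φ₁| · sin C = cos(45.0°)·sin(22.3°) ≈ 0.268, again giving ≈ 74.4°.

≈ 74°N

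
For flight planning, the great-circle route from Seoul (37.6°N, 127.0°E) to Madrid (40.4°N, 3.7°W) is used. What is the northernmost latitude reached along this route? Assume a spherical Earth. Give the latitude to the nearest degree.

The great circle lies in the plane with unit normal n̂ = (p₁ × p₂)/|p₁ × p₂|.
Here n̂_z ≈ -0.457; the vertex latitude is φ_max = arccos|n̂_z| ≈ 62.8°.
Check via Clairaut: cos φ_max = |cos φ₁| · sin C = cos(37.6°)·sin(35.3°) ≈ 0.457, again giving ≈ 62.8°.

≈ 63°N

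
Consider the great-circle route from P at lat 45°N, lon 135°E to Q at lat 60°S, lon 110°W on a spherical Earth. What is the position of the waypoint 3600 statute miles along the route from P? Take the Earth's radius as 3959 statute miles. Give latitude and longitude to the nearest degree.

Convert each endpoint to a unit vector on the sphere (x = cos φ cos λ, y = cos φ sin λ, z = sin φ).
The central angle between the endpoints is δ = arccos(p₁·p₂) ≈ 2.437 rad (139.6°). The total great-circle distance is δ·R ≈ 2.437 × 3959 ≈ 9648 mi, so the target fraction is f = 3600/9648 ≈ 0.373.
Interpolate at f ≈ 0.373 with slerp weights a = sin((1−f)δ)/sin δ ≈ 1.542, b = sin(fδ)/sin δ ≈ 1.218.
p = a·p₁ + b·p₂ ≈ (-0.979, 0.199, 0.036); φ = arcsin(p_z) ≈ 2.04°, λ = atan2(p_y, p_x) ≈ 168.53°.

≈ lat 2°N, lon 169°E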